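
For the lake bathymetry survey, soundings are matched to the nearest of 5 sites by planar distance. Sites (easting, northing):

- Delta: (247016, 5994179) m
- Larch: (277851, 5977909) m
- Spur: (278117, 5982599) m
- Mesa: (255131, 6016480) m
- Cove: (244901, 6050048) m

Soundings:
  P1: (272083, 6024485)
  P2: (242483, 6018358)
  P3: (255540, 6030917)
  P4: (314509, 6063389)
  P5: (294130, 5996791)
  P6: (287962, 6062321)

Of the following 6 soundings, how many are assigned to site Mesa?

3

P1 → Mesa
P2 → Mesa
P3 → Mesa
P4 → Cove
P5 → Spur
P6 → Cove
3 of the 6 go to Mesa.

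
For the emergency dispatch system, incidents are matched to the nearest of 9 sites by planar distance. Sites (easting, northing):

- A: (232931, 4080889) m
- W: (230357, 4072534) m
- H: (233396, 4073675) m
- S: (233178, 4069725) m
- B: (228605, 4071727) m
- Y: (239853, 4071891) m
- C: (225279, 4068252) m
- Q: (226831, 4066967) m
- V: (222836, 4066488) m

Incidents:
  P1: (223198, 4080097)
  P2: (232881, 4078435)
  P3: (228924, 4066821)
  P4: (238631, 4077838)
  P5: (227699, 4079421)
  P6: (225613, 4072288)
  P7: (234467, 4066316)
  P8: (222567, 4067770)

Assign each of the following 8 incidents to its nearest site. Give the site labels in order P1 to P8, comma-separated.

A, A, Q, Y, A, B, S, V

P1 → A (d²=95358553.00)
P2 → A (d²=6024616.00)
P3 → Q (d²=4401965.00)
P4 → Y (d²=36860093.00)
P5 → A (d²=29528848.00)
P6 → B (d²=9266785.00)
P7 → S (d²=13282802.00)
P8 → V (d²=1715885.00)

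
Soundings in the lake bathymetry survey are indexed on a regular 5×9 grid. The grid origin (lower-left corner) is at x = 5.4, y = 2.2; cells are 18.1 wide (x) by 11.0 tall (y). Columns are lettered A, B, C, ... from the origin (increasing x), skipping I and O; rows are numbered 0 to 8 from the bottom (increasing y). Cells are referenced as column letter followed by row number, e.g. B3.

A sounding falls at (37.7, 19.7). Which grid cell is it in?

B1

Column index: ⌊(37.7 − 5.4) / 18.1⌋ = ⌊1.785⌋ = 1 → column B
Row offset from origin: ⌊(19.7 − 2.2) / 11.0⌋ = ⌊1.591⌋ = 1 → row 1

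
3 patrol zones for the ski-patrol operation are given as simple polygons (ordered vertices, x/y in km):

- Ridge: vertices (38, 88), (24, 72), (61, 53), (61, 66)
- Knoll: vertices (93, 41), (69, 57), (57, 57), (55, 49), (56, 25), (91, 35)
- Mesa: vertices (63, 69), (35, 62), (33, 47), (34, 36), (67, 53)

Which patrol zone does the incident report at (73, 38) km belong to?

Cast a ray rightward from (73, 38). For each polygon, the edges (by vertex number in listed order) whose endpoints lie on opposite sides of y = 38, where each meets that height, and whether that is right or left of the point:
Ridge: no edge straddles that height → 0 crossings.
Knoll: 4–5 at x≈55.5 (left), 6–1 at x≈92.0 (right) → 1 crossing.
Mesa: 3–4 at x≈33.8 (left), 4–5 at x≈37.9 (left) → 0 crossings.
Only Knoll has an odd count, so the point is inside Knoll.

Knoll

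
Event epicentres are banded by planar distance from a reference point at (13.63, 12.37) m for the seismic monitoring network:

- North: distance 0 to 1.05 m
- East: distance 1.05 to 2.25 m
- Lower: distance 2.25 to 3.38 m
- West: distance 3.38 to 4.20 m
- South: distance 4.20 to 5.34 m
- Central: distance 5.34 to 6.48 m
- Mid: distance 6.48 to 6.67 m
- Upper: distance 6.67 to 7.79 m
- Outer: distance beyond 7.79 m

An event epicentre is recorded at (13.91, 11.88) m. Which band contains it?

Distance = √((13.91−13.63)² + (11.88−12.37)²) = √(0.078 + 0.240) = 0.564 m.
0 ≤ 0.564 < 1.05 → North.

North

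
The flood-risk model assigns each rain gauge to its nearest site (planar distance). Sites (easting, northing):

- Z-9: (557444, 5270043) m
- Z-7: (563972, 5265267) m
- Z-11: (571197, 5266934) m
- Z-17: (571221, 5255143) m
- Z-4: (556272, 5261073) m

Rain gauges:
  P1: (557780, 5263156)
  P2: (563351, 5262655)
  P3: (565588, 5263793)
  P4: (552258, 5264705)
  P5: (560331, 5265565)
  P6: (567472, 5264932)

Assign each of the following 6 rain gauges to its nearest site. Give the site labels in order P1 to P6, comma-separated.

Z-4, Z-7, Z-7, Z-4, Z-7, Z-7

P1 → Z-4 (d²=6612953.00)
P2 → Z-7 (d²=7208185.00)
P3 → Z-7 (d²=4784132.00)
P4 → Z-4 (d²=29303620.00)
P5 → Z-7 (d²=13345685.00)
P6 → Z-7 (d²=12362225.00)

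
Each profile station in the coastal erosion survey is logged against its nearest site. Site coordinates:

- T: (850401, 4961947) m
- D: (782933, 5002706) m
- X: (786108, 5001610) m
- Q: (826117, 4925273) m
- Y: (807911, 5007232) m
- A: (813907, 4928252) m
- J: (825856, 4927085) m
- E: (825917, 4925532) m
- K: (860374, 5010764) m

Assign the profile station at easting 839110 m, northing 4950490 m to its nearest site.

T

Squared distances to each site:
T: 258749530.000; D: 5882365985.000; X: 5422466404.000; Q: 804715138.000; Y: 4193032165.000; A: 1129719853.000; J: 723462541.000; E: 796957013.000; K: 4085112772.000.
Minimum at T.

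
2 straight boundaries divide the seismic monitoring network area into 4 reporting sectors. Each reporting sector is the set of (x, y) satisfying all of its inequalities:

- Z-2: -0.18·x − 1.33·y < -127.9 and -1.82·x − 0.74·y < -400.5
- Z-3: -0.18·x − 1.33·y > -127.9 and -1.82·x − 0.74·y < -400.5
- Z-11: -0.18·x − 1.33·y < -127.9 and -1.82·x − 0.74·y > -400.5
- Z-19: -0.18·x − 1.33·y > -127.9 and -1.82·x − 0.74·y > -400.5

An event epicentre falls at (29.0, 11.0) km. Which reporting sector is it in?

Z-19

-0.18·29.0 − 1.33·11.0 = -19.850, which is > -127.9
-1.82·29.0 − 0.74·11.0 = -60.920, which is > -400.5
This sign pattern matches Z-19.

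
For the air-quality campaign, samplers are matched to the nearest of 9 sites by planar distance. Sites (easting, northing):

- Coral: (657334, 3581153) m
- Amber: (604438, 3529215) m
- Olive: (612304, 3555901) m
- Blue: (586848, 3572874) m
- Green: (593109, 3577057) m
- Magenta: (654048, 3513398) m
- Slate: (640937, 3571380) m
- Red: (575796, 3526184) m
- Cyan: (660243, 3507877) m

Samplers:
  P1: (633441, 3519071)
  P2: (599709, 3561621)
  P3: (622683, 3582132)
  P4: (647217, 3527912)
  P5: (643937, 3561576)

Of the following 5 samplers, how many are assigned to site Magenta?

2

P1 → Magenta
P2 → Olive
P3 → Slate
P4 → Magenta
P5 → Slate
2 of the 5 go to Magenta.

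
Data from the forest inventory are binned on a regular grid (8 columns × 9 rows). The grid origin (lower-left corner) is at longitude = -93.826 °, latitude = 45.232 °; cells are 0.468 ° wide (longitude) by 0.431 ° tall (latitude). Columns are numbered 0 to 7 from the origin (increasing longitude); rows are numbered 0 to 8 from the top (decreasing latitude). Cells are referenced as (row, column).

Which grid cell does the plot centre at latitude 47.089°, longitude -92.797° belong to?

(4, 2)

Column index: ⌊(-92.797 − -93.826) / 0.468⌋ = ⌊2.199⌋ = 2
Row offset from origin: ⌊(47.089 − 45.232) / 0.431⌋ = ⌊4.309⌋ = 4 → row 4 (counted from top)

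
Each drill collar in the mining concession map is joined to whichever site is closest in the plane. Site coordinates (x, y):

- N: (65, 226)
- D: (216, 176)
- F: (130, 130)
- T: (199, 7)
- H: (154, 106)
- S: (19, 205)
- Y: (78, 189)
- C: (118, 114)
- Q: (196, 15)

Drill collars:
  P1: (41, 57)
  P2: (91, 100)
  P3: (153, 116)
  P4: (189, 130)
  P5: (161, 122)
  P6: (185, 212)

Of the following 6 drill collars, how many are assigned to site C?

P1 → C
P2 → C
P3 → H
P4 → H
P5 → H
P6 → D
2 of the 6 go to C.

2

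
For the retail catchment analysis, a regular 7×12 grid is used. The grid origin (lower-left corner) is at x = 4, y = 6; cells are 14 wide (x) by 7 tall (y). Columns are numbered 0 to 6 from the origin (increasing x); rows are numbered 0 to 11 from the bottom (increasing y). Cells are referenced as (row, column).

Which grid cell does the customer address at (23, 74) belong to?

Column index: ⌊(23 − 4) / 14⌋ = ⌊1.357⌋ = 1
Row offset from origin: ⌊(74 − 6) / 7⌋ = ⌊9.714⌋ = 9 → row 9

(9, 1)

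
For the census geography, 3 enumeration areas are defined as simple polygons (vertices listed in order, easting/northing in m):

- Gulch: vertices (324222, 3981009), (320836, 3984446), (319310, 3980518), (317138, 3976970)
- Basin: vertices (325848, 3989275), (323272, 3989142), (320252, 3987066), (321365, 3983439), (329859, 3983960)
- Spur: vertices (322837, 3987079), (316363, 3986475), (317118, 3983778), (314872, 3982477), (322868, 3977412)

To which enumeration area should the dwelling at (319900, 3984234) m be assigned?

Spur

Cast a ray rightward from (319900, 3984234). For each polygon, the edges (by vertex number in listed order) whose endpoints lie on opposite sides of northing = 3984234, where each meets that height, and whether that is right or left of the point:
Gulch: 1–2 at easting≈321044.9 (right), 2–3 at easting≈320753.6 (right) → 2 crossings.
Basin: 3–4 at easting≈321121.0 (right), 5–1 at easting≈329652.2 (right) → 2 crossings.
Spur: 2–3 at easting≈316990.3 (left), 5–1 at easting≈322846.1 (right) → 1 crossing.
Only Spur has an odd count, so the point is inside Spur.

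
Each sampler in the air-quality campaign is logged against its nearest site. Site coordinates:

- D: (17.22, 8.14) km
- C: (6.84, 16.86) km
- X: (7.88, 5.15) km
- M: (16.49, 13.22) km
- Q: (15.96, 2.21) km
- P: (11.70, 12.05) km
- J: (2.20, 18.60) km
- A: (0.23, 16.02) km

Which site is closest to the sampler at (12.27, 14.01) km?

Squared distances to each site:
D: 58.959; C: 37.607; X: 97.772; M: 18.432; Q: 152.856; P: 4.166; J: 122.473; A: 149.002.
Minimum at P.

P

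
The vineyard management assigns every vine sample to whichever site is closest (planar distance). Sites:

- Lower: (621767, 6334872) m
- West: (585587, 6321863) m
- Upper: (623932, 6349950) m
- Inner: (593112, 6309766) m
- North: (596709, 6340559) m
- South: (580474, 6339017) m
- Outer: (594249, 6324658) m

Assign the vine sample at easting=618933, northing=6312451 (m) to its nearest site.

Squared distances to each site:
Lower: 510732797.000; West: 1200541460.000; Upper: 1431165002.000; Inner: 673933266.000; North: 1283965840.000; South: 2184847037.000; Outer: 758310705.000.
Minimum at Lower.

Lower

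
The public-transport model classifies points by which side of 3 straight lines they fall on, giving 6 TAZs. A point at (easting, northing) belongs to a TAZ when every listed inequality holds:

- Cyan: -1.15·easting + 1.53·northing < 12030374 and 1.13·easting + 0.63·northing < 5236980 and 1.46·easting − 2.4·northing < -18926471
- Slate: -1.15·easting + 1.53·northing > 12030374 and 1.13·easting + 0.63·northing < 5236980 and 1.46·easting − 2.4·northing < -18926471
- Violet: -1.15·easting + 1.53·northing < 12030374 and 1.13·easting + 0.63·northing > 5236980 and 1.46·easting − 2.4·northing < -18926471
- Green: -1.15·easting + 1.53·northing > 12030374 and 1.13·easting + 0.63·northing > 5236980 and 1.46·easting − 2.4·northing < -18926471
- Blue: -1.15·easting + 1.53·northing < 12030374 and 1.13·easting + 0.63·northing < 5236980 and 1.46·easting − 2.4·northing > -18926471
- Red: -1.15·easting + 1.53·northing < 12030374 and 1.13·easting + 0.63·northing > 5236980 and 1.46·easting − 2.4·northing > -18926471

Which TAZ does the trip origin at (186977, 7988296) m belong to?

-1.15·186977 + 1.53·7988296 = 12007069.330, which is < 12030374
1.13·186977 + 0.63·7988296 = 5243910.490, which is > 5236980
1.46·186977 − 2.4·7988296 = -18898923.980, which is > -18926471
This sign pattern matches Red.

Red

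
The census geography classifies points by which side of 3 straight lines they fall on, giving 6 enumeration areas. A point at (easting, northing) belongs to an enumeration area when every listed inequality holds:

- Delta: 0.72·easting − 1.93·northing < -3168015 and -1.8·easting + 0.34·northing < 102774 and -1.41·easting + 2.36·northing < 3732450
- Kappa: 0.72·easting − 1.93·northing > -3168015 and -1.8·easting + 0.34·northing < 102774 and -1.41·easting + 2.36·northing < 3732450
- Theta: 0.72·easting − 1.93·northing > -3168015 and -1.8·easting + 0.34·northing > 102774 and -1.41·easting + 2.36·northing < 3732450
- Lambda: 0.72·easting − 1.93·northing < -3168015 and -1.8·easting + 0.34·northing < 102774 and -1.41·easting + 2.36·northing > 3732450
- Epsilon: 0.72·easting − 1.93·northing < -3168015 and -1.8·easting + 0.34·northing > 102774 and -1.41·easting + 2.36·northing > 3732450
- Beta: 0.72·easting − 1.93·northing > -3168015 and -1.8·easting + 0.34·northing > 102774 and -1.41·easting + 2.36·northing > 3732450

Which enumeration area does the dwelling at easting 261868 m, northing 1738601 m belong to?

0.72·261868 − 1.93·1738601 = -3166954.970, which is > -3168015
-1.8·261868 + 0.34·1738601 = 119761.940, which is > 102774
-1.41·261868 + 2.36·1738601 = 3733864.480, which is > 3732450
This sign pattern matches Beta.

Beta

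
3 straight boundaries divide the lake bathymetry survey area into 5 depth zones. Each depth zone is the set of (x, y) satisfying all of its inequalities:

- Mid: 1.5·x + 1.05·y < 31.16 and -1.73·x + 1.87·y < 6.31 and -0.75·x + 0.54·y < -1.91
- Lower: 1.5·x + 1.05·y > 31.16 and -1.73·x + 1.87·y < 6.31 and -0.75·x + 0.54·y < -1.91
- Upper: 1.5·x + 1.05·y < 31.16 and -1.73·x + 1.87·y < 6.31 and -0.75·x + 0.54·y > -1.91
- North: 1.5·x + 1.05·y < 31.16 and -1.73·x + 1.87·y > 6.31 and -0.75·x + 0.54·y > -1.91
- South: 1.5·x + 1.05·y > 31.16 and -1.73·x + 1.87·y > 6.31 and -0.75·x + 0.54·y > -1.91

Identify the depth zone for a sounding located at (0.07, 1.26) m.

Upper

1.5·0.07 + 1.05·1.26 = 1.428, which is < 31.16
-1.73·0.07 + 1.87·1.26 = 2.235, which is < 6.31
-0.75·0.07 + 0.54·1.26 = 0.628, which is > -1.91
This sign pattern matches Upper.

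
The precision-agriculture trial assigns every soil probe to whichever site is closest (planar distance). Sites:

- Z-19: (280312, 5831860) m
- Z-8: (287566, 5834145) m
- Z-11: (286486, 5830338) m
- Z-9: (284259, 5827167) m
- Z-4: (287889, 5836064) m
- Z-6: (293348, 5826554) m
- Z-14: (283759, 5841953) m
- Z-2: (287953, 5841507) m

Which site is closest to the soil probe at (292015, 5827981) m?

Squared distances to each site:
Z-19: 152006850.000; Z-8: 57788497.000; Z-11: 36125290.000; Z-9: 60818132.000; Z-4: 82358765.000; Z-6: 3813218.000; Z-14: 263378320.000; Z-2: 199452520.000.
Minimum at Z-6.

Z-6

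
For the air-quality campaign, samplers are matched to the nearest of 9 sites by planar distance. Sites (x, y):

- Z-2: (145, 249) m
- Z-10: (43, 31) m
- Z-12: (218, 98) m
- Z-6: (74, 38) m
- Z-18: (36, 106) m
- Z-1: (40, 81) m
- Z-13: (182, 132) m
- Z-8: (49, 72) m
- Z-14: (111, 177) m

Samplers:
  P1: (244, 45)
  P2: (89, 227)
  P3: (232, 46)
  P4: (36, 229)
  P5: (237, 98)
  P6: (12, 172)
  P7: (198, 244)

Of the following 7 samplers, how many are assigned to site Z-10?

0

P1 → Z-12
P2 → Z-14
P3 → Z-12
P4 → Z-14
P5 → Z-12
P6 → Z-18
P7 → Z-2
0 of the 7 go to Z-10.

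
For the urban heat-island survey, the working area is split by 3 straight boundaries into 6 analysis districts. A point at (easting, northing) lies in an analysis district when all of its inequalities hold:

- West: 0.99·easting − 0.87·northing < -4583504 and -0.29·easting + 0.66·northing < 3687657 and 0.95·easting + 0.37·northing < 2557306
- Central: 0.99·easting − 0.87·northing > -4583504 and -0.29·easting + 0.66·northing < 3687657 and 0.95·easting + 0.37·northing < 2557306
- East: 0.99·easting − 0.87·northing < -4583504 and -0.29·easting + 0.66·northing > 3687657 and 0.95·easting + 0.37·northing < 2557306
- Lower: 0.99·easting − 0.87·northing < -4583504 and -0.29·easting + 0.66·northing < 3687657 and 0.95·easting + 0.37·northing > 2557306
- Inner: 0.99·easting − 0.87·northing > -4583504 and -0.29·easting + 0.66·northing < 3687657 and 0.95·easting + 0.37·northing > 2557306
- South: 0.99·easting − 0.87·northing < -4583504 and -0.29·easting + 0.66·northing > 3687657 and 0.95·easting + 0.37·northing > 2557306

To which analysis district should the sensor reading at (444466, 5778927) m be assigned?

Lower

0.99·444466 − 0.87·5778927 = -4587645.150, which is < -4583504
-0.29·444466 + 0.66·5778927 = 3685196.680, which is < 3687657
0.95·444466 + 0.37·5778927 = 2560445.690, which is > 2557306
This sign pattern matches Lower.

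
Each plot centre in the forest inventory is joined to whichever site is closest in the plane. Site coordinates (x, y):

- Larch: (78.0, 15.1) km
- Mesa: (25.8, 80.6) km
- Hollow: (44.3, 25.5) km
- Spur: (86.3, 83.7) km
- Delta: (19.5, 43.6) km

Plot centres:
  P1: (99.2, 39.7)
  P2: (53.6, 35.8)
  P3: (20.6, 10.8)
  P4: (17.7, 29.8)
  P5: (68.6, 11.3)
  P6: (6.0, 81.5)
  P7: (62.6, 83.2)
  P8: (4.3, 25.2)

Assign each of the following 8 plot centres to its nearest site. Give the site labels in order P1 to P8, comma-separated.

Larch, Hollow, Hollow, Delta, Larch, Mesa, Spur, Delta

P1 → Larch (d²=1054.60)
P2 → Hollow (d²=192.58)
P3 → Hollow (d²=777.78)
P4 → Delta (d²=193.68)
P5 → Larch (d²=102.80)
P6 → Mesa (d²=392.85)
P7 → Spur (d²=561.94)
P8 → Delta (d²=569.60)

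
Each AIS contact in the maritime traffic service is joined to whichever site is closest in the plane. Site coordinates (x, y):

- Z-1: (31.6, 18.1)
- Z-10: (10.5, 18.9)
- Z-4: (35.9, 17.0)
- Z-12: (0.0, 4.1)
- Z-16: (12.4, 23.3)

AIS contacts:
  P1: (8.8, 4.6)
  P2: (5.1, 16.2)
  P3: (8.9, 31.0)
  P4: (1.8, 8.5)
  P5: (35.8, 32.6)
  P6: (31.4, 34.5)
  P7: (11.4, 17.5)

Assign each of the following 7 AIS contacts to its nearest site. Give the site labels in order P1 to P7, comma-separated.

Z-12, Z-10, Z-16, Z-12, Z-1, Z-1, Z-10

P1 → Z-12 (d²=77.69)
P2 → Z-10 (d²=36.45)
P3 → Z-16 (d²=71.54)
P4 → Z-12 (d²=22.60)
P5 → Z-1 (d²=227.89)
P6 → Z-1 (d²=269.00)
P7 → Z-10 (d²=2.77)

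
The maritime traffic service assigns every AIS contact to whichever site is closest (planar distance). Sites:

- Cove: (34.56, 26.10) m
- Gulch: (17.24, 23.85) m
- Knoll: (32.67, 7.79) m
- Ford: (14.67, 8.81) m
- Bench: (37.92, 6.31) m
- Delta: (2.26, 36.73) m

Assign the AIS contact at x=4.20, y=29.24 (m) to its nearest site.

Squared distances to each site:
Cove: 931.589; Gulch: 199.094; Knoll: 1270.643; Ford: 527.006; Bench: 1662.823; Delta: 59.864.
Minimum at Delta.

Delta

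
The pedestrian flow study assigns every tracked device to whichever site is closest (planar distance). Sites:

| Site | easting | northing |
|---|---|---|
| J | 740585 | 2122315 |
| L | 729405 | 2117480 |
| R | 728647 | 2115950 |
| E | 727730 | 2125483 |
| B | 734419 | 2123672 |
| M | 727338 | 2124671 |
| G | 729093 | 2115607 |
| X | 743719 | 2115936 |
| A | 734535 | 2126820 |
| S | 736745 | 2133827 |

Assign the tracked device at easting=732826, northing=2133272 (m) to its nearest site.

Squared distances to each site:
J: 180257930.000; L: 261090505.000; R: 317515725.000; E: 86637737.000; B: 94697649.000; M: 104095345.000; G: 325987514.000; X: 419194345.000; A: 44548985.000; S: 15666586.000.
Minimum at S.

S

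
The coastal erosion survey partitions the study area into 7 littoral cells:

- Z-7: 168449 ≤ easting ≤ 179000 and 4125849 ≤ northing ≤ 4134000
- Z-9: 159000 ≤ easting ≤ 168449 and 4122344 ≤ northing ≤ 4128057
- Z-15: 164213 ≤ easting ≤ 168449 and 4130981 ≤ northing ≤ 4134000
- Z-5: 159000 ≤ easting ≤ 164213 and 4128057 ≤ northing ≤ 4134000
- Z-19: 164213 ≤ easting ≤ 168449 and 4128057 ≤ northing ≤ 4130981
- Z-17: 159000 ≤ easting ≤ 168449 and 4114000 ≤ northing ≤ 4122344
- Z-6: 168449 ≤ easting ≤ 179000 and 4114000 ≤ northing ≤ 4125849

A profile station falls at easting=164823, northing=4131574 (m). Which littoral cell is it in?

Z-15

The point has easting = 164823 and northing = 4131574.
Only Z-15 satisfies 164213 ≤ easting ≤ 168449 and 4130981 ≤ northing ≤ 4134000.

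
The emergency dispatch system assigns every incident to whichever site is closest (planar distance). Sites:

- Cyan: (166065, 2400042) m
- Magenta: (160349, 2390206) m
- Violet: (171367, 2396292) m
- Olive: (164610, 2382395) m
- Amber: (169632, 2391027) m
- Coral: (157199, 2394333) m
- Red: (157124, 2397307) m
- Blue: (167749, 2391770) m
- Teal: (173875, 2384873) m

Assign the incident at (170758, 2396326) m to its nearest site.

Violet

Squared distances to each site:
Cyan: 35832905.000; Magenta: 145801681.000; Violet: 372037.000; Olive: 231870665.000; Amber: 29347277.000; Coral: 187818530.000; Red: 186848317.000; Blue: 29811217.000; Teal: 140886898.000.
Minimum at Violet.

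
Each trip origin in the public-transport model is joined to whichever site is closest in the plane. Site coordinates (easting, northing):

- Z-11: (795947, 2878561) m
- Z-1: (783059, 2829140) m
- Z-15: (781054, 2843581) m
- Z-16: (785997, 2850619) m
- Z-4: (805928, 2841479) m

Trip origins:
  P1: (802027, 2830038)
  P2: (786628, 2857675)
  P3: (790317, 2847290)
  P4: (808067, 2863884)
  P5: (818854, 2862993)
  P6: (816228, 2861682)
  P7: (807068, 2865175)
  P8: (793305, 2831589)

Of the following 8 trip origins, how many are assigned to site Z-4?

P1 → Z-4
P2 → Z-16
P3 → Z-16
P4 → Z-11
P5 → Z-4
P6 → Z-4
P7 → Z-11
P8 → Z-1
3 of the 8 go to Z-4.

3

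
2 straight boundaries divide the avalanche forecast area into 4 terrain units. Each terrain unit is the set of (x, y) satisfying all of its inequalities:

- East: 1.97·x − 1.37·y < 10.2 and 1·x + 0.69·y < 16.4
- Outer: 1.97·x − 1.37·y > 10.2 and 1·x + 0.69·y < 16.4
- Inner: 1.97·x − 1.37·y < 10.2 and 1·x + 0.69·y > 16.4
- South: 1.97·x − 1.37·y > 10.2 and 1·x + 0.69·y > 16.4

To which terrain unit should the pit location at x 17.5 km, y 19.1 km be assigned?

Inner

1.97·17.5 − 1.37·19.1 = 8.308, which is < 10.2
1·17.5 + 0.69·19.1 = 30.679, which is > 16.4
This sign pattern matches Inner.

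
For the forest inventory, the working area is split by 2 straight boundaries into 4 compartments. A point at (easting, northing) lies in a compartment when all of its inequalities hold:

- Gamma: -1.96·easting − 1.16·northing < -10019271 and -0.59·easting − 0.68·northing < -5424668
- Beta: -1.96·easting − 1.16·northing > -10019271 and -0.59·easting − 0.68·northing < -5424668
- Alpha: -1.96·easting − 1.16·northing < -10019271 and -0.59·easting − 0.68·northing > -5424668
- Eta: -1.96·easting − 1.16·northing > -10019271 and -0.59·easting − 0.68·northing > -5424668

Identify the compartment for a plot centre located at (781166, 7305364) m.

-1.96·781166 − 1.16·7305364 = -10005307.600, which is > -10019271
-0.59·781166 − 0.68·7305364 = -5428535.460, which is < -5424668
This sign pattern matches Beta.

Beta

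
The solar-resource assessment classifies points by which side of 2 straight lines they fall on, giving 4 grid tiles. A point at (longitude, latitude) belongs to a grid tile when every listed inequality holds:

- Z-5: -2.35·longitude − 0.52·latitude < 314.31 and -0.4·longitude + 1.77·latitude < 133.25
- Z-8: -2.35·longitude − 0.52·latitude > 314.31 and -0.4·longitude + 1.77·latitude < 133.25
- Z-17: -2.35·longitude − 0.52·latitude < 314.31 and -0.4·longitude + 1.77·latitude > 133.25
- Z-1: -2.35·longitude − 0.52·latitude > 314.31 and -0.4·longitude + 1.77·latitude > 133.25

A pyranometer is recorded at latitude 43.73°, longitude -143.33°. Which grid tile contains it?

-2.35·-143.33 − 0.52·43.73 = 314.086, which is < 314.31
-0.4·-143.33 + 1.77·43.73 = 134.734, which is > 133.25
This sign pattern matches Z-17.

Z-17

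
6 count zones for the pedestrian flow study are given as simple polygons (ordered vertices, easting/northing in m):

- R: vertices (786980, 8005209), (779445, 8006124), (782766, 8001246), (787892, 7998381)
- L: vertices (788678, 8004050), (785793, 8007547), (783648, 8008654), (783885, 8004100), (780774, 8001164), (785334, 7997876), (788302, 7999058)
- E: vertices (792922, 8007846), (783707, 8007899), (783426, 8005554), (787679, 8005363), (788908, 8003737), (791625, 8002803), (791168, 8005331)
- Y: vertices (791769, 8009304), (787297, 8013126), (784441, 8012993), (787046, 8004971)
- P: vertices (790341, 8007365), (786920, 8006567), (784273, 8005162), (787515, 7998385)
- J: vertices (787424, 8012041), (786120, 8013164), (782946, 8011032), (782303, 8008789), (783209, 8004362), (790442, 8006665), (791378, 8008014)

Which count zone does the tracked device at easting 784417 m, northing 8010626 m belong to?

J

Cast a ray rightward from (784417, 8010626). For each polygon, the edges (by vertex number in listed order) whose endpoints lie on opposite sides of northing = 8010626, where each meets that height, and whether that is right or left of the point:
R: no edge straddles that height → 0 crossings.
L: no edge straddles that height → 0 crossings.
E: no edge straddles that height → 0 crossings.
Y: 1–2 at easting≈790222.2 (right), 3–4 at easting≈785209.6 (right) → 2 crossings.
P: no edge straddles that height → 0 crossings.
J: 3–4 at easting≈782829.6 (left), 7–1 at easting≈788813.3 (right) → 1 crossing.
Only J has an odd count, so the point is inside J.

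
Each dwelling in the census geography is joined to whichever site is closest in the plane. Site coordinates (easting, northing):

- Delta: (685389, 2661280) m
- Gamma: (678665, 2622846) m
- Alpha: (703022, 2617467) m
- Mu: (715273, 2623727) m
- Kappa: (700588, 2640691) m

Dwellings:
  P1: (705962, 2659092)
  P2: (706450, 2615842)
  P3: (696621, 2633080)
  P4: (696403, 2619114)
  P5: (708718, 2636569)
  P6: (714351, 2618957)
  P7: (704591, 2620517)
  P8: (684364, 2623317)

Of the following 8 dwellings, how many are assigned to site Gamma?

1

P1 → Kappa
P2 → Alpha
P3 → Kappa
P4 → Alpha
P5 → Kappa
P6 → Mu
P7 → Alpha
P8 → Gamma
1 of the 8 goes to Gamma.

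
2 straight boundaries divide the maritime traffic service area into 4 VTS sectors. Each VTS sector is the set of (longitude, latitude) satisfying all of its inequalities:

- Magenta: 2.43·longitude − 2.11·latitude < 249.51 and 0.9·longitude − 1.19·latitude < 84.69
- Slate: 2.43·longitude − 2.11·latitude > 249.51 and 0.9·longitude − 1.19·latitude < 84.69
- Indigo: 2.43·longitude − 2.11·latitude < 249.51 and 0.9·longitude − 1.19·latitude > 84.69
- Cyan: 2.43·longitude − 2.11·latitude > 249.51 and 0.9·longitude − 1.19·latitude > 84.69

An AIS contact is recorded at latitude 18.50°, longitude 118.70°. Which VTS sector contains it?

Indigo

2.43·118.70 − 2.11·18.50 = 249.406, which is < 249.51
0.9·118.70 − 1.19·18.50 = 84.815, which is > 84.69
This sign pattern matches Indigo.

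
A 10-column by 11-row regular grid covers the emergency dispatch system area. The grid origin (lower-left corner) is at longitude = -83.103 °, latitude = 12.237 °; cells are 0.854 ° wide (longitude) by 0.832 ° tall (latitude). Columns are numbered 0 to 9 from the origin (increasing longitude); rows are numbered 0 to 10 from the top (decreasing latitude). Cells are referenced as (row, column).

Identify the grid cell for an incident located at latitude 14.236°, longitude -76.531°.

Column index: ⌊(-76.531 − -83.103) / 0.854⌋ = ⌊7.696⌋ = 7
Row offset from origin: ⌊(14.236 − 12.237) / 0.832⌋ = ⌊2.403⌋ = 2 → row 8 (counted from top)

(8, 7)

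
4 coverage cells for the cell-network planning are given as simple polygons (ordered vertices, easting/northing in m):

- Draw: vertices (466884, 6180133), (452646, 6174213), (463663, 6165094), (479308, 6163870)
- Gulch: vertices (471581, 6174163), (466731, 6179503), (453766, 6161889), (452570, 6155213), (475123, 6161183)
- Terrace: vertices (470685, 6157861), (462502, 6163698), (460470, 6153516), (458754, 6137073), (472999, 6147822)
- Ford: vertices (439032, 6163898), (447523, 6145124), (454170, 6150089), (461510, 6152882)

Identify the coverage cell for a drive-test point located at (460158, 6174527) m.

Cast a ray rightward from (460158, 6174527). For each polygon, the edges (by vertex number in listed order) whose endpoints lie on opposite sides of northing = 6174527, where each meets that height, and whether that is right or left of the point:
Draw: 1–2 at easting≈453401.2 (left), 4–1 at easting≈471166.7 (right) → 1 crossing.
Gulch: 1–2 at easting≈471250.4 (right), 2–3 at easting≈463068.4 (right) → 2 crossings.
Terrace: no edge straddles that height → 0 crossings.
Ford: no edge straddles that height → 0 crossings.
Only Draw has an odd count, so the point is inside Draw.

Draw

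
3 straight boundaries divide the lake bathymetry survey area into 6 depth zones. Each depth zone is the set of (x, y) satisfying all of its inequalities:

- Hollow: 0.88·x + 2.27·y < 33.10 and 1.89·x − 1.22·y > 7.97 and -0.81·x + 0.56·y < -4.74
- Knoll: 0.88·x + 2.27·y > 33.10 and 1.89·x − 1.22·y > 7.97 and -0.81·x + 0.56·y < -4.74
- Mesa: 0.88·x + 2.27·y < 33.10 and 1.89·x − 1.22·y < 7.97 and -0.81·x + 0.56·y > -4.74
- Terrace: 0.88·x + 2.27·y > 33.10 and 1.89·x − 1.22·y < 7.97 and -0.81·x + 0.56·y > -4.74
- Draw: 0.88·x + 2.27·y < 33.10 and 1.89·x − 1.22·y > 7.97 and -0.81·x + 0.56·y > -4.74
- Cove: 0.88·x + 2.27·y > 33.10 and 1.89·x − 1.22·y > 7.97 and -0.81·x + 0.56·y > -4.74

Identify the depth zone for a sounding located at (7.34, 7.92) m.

Mesa

0.88·7.34 + 2.27·7.92 = 24.438, which is < 33.10
1.89·7.34 − 1.22·7.92 = 4.210, which is < 7.97
-0.81·7.34 + 0.56·7.92 = -1.510, which is > -4.74
This sign pattern matches Mesa.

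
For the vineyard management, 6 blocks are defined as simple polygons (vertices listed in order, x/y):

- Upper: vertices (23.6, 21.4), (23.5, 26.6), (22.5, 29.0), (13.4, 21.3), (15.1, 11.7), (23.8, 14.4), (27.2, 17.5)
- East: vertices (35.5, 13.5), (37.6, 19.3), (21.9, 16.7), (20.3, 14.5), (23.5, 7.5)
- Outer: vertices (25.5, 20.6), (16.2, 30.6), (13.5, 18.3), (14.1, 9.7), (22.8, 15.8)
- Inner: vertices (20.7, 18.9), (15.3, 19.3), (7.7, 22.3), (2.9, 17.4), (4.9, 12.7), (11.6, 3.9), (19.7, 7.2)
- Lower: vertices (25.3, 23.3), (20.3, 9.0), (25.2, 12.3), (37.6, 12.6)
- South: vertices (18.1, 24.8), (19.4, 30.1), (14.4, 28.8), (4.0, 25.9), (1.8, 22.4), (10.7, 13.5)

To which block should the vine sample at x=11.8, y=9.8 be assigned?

Cast a ray rightward from (11.8, 9.8). For each polygon, the edges (by vertex number in listed order) whose endpoints lie on opposite sides of y = 9.8, where each meets that height, and whether that is right or left of the point:
Upper: no edge straddles that height → 0 crossings.
East: 4–5 at x≈22.45 (right), 5–1 at x≈28.10 (right) → 2 crossings.
Outer: 3–4 at x≈14.09 (right), 4–5 at x≈14.24 (right) → 2 crossings.
Inner: 5–6 at x≈7.11 (left), 7–1 at x≈19.92 (right) → 1 crossing.
Lower: 1–2 at x≈20.58 (right), 2–3 at x≈21.49 (right) → 2 crossings.
South: no edge straddles that height → 0 crossings.
Only Inner has an odd count, so the point is inside Inner.

Inner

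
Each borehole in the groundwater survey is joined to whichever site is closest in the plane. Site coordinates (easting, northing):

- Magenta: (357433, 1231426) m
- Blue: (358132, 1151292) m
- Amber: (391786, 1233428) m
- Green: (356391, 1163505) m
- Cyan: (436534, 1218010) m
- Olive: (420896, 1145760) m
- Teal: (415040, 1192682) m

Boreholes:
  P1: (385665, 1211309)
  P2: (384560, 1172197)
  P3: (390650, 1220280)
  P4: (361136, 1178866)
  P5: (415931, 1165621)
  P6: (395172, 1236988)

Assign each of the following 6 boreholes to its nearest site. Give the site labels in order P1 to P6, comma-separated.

Amber, Green, Amber, Green, Olive, Amber

P1 → Amber (d²=526716802.00)
P2 → Green (d²=869043425.00)
P3 → Amber (d²=174160400.00)
P4 → Green (d²=258475346.00)
P5 → Olive (d²=419110546.00)
P6 → Amber (d²=24138596.00)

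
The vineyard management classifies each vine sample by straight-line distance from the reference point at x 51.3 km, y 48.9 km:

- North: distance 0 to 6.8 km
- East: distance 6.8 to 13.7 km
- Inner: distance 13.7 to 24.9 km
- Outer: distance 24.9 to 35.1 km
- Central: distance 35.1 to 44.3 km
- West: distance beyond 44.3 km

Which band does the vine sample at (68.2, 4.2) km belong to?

West

Distance = √((68.2−51.3)² + (4.2−48.9)²) = √(285.610 + 1998.090) = 47.788 km.
44.3 ≤ 47.788 < ∞ → West.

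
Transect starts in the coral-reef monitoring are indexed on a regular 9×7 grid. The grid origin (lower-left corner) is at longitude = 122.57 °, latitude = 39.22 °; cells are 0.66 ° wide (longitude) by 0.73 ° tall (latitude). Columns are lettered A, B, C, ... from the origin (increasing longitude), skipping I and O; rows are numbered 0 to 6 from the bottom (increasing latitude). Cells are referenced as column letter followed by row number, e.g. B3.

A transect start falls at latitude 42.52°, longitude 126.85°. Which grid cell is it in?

G4

Column index: ⌊(126.85 − 122.57) / 0.66⌋ = ⌊6.485⌋ = 6 → column G
Row offset from origin: ⌊(42.52 − 39.22) / 0.73⌋ = ⌊4.521⌋ = 4 → row 4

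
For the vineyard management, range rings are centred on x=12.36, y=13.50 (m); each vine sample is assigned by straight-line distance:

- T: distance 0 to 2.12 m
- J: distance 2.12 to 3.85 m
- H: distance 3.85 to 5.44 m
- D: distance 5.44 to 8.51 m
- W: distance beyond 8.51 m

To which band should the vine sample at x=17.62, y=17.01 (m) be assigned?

D

Distance = √((17.62−12.36)² + (17.01−13.50)²) = √(27.668 + 12.320) = 6.324 m.
5.44 ≤ 6.324 < 8.51 → D.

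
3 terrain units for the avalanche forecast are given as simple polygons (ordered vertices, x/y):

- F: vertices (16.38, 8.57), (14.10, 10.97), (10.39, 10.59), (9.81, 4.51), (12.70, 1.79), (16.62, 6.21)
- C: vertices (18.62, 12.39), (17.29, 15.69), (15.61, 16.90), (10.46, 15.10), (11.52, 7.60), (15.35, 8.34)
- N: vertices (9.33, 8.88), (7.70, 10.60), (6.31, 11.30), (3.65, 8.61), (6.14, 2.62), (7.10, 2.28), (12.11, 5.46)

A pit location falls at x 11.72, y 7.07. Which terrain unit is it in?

Cast a ray rightward from (11.72, 7.07). For each polygon, the edges (by vertex number in listed order) whose endpoints lie on opposite sides of y = 7.07, where each meets that height, and whether that is right or left of the point:
F: 3–4 at x≈10.054 (left), 6–1 at x≈16.533 (right) → 1 crossing.
C: no edge straddles that height → 0 crossings.
N: 4–5 at x≈4.290 (left), 7–1 at x≈10.801 (left) → 0 crossings.
Only F has an odd count, so the point is inside F.

F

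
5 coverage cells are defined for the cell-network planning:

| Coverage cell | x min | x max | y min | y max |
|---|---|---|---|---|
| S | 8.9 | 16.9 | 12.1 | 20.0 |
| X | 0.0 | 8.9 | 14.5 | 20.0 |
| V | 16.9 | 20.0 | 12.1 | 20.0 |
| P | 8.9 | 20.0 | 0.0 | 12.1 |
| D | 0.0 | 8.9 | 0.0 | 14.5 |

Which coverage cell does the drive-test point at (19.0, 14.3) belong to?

V

The point has x = 19.0 and y = 14.3.
Only V satisfies 16.9 ≤ x ≤ 20.0 and 12.1 ≤ y ≤ 20.0.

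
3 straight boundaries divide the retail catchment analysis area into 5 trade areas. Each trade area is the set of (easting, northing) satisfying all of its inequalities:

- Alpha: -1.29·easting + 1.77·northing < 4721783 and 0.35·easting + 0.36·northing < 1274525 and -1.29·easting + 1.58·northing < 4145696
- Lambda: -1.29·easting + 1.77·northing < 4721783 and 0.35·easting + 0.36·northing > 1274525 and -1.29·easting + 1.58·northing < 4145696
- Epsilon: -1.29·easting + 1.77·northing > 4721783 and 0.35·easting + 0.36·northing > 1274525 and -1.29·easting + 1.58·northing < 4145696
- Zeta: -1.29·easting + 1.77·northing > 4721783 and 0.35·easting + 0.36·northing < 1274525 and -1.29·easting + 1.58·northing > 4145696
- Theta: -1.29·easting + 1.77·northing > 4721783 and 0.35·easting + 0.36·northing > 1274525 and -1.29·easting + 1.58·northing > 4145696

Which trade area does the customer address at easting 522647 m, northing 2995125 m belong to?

-1.29·522647 + 1.77·2995125 = 4627156.620, which is < 4721783
0.35·522647 + 0.36·2995125 = 1261171.450, which is < 1274525
-1.29·522647 + 1.58·2995125 = 4058082.870, which is < 4145696
This sign pattern matches Alpha.

Alpha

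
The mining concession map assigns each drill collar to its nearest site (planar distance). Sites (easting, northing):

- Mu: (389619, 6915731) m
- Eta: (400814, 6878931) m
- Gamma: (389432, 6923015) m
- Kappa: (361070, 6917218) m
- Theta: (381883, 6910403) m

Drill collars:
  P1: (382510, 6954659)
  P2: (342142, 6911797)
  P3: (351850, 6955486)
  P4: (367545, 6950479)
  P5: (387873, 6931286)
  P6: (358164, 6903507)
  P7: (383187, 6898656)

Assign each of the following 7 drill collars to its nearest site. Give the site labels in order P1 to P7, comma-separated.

Gamma, Kappa, Kappa, Kappa, Gamma, Kappa, Theta

P1 → Gamma (d²=1049256820.00)
P2 → Kappa (d²=387656425.00)
P3 → Kappa (d²=1549448224.00)
P4 → Kappa (d²=1148219746.00)
P5 → Gamma (d²=70839922.00)
P6 → Kappa (d²=196436357.00)
P7 → Theta (d²=139692425.00)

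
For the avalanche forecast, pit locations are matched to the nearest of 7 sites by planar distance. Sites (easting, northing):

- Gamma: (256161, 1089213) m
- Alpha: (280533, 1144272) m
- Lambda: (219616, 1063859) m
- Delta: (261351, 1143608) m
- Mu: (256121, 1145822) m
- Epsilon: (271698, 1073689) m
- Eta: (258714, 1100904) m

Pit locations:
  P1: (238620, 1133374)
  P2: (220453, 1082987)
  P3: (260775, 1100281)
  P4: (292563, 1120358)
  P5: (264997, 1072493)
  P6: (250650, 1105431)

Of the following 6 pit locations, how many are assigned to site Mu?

P1 → Mu
P2 → Lambda
P3 → Eta
P4 → Alpha
P5 → Epsilon
P6 → Eta
1 of the 6 goes to Mu.

1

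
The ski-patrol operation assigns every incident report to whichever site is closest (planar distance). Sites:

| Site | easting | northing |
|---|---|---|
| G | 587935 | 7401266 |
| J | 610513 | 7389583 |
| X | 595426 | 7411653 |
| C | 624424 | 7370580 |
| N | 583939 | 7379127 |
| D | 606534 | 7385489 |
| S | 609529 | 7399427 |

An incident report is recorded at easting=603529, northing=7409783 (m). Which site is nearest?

Squared distances to each site:
G: 315712125.000; J: 456816256.000; X: 69155509.000; C: 1973476234.000; N: 1323558436.000; D: 599228461.000; S: 143246736.000.
Minimum at X.

X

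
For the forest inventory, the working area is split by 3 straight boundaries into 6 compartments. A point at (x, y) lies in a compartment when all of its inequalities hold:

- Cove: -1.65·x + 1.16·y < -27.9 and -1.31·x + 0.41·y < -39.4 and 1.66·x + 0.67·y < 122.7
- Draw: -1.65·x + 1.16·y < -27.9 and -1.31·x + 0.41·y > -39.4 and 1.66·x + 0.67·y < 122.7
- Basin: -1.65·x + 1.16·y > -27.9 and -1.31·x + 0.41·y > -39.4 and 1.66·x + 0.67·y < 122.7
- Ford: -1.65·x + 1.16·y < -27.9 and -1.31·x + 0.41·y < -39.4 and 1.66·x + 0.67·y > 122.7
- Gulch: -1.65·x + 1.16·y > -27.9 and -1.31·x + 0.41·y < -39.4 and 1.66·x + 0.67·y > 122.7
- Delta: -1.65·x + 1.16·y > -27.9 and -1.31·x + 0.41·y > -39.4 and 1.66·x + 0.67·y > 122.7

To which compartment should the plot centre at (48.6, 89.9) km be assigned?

Delta

-1.65·48.6 + 1.16·89.9 = 24.094, which is > -27.9
-1.31·48.6 + 0.41·89.9 = -26.807, which is > -39.4
1.66·48.6 + 0.67·89.9 = 140.909, which is > 122.7
This sign pattern matches Delta.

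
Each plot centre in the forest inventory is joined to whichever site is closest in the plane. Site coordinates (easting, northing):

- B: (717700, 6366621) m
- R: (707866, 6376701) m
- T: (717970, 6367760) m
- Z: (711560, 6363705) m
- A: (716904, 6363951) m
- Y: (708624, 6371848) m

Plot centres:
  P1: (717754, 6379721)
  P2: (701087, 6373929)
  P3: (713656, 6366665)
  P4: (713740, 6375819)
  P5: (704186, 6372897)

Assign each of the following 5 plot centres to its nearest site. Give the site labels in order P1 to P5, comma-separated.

P1 → R (d²=106892944.00)
P2 → R (d²=53638825.00)
P3 → Z (d²=13154816.00)
P4 → R (d²=35281800.00)
P5 → Y (d²=20796245.00)

R, R, Z, R, Y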